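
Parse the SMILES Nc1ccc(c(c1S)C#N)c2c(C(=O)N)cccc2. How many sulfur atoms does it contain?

1

Scan the SMILES for S atoms (remember two-letter symbols like Cl and Br are single atoms).
Sulfur count: 1.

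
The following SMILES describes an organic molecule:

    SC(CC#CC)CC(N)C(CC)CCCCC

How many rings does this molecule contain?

In SMILES, each pair of matching ring-closure digits denotes one ring-closing bond; the number of such bonds equals the number of independent rings.
Ring-closure bonds here: 0.

0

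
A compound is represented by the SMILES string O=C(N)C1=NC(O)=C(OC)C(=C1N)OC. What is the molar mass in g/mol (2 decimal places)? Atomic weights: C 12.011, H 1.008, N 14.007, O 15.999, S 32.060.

First, the molecular formula is C8H11N3O4 (counting implicit H from valence).
  C: 8 × 12.011 = 96.088
  H: 11 × 1.008 = 11.088
  N: 3 × 14.007 = 42.021
  O: 4 × 15.999 = 63.996
Sum: 8×12.011 + 11×1.008 + 3×14.007 + 4×15.999 = 213.193 → 213.19 g/mol.

213.19 g/mol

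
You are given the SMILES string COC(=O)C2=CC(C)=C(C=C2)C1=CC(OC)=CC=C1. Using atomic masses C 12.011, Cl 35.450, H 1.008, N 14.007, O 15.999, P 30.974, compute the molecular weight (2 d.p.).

256.30 g/mol

First, the molecular formula is C16H16O3 (counting implicit H from valence).
  C: 16 × 12.011 = 192.176
  H: 16 × 1.008 = 16.128
  O: 3 × 15.999 = 47.997
Sum: 16×12.011 + 16×1.008 + 3×15.999 = 256.301 → 256.30 g/mol.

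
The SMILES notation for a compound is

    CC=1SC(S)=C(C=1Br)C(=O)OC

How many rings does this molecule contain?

In SMILES, each pair of matching ring-closure digits denotes one ring-closing bond; the number of such bonds equals the number of independent rings.
Ring-closure bonds here: 1.

1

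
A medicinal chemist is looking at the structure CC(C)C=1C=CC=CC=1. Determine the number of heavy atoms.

9

Every atom symbol written in the SMILES (organic subset) is one heavy atom; implicit H are not written.
Heavy atoms by element → C:9.
Total: 9.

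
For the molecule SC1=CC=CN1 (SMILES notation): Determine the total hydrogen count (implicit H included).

Walk through each heavy atom and fill implicit hydrogens from standard valence (C 4, N 3, O 2, S 2, halogen 1):
  atom 1: S, bond orders sum to 1 (valence 2) → 1 H
  atom 2: C, bond orders sum to 4 (valence 4) → 0 H
  atom 3: C, bond orders sum to 3 (valence 4) → 1 H
  atom 4: C, bond orders sum to 3 (valence 4) → 1 H
  atom 5: C, bond orders sum to 3 (valence 4) → 1 H
  atom 6: N, bond orders sum to 2 (valence 3) → 1 H
Total hydrogens: 5.

5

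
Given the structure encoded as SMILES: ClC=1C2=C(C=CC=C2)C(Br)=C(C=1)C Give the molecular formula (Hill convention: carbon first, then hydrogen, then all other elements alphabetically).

Walk through each heavy atom and fill implicit hydrogens from standard valence (C 4, N 3, O 2, S 2, halogen 1):
  atom 1: Cl (halogen, monovalent) → 0 H
  atom 2: C, bond orders sum to 4 (valence 4) → 0 H
  atom 3: C, bond orders sum to 4 (valence 4) → 0 H
  atom 4: C, bond orders sum to 4 (valence 4) → 0 H
  atom 5: C, bond orders sum to 3 (valence 4) → 1 H
  atom 6: C, bond orders sum to 3 (valence 4) → 1 H
  atom 7: C, bond orders sum to 3 (valence 4) → 1 H
  atom 8: C, bond orders sum to 3 (valence 4) → 1 H
  atom 9: C, bond orders sum to 4 (valence 4) → 0 H
  atom 10: Br (halogen, monovalent) → 0 H
  atom 11: C, bond orders sum to 4 (valence 4) → 0 H
  atom 12: C, bond orders sum to 3 (valence 4) → 1 H
  atom 13: C, bond orders sum to 1 (valence 4) → 3 H
Totals → C:11, H:8, Br:1, Cl:1.
In Hill order: C11H8BrCl.

C11H8BrCl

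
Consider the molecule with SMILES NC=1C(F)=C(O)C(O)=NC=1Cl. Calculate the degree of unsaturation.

4

Degree of unsaturation = (number of rings) + (number of π bonds).
Ring closures in the SMILES: 1.
π bonds: 3 double bonds (each 1 DoU) → 3 DoU from unsaturation.
Total DoU = 1 + 3 = 4.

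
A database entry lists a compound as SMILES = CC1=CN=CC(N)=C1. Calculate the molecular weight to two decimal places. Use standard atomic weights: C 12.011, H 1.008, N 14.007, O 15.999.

108.14 g/mol

First, the molecular formula is C6H8N2 (counting implicit H from valence).
  C: 6 × 12.011 = 72.066
  H: 8 × 1.008 = 8.064
  N: 2 × 14.007 = 28.014
Sum: 6×12.011 + 8×1.008 + 2×14.007 = 108.144 → 108.14 g/mol.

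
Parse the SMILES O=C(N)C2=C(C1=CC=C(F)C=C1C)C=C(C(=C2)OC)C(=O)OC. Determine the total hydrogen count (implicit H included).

16

Walk through each heavy atom and fill implicit hydrogens from standard valence (C 4, N 3, O 2, S 2, halogen 1):
  atom 1: O, bond orders sum to 2 (valence 2) → 0 H
  atom 2: C, bond orders sum to 4 (valence 4) → 0 H
  atom 3: N, bond orders sum to 1 (valence 3) → 2 H
  atom 4: C, bond orders sum to 4 (valence 4) → 0 H
  atom 5: C, bond orders sum to 4 (valence 4) → 0 H
  atom 6: C, bond orders sum to 4 (valence 4) → 0 H
  atom 7: C, bond orders sum to 3 (valence 4) → 1 H
  atom 8: C, bond orders sum to 3 (valence 4) → 1 H
  atom 9: C, bond orders sum to 4 (valence 4) → 0 H
  atom 10: F (halogen, monovalent) → 0 H
  atom 11: C, bond orders sum to 3 (valence 4) → 1 H
  atom 12: C, bond orders sum to 4 (valence 4) → 0 H
  atom 13: C, bond orders sum to 1 (valence 4) → 3 H
  atom 14: C, bond orders sum to 3 (valence 4) → 1 H
  atom 15: C, bond orders sum to 4 (valence 4) → 0 H
  atom 16: C, bond orders sum to 4 (valence 4) → 0 H
  atom 17: C, bond orders sum to 3 (valence 4) → 1 H
  atom 18: O, bond orders sum to 2 (valence 2) → 0 H
  atom 19: C, bond orders sum to 1 (valence 4) → 3 H
  atom 20: C, bond orders sum to 4 (valence 4) → 0 H
  atom 21: O, bond orders sum to 2 (valence 2) → 0 H
  atom 22: O, bond orders sum to 2 (valence 2) → 0 H
  atom 23: C, bond orders sum to 1 (valence 4) → 3 H
Total hydrogens: 16.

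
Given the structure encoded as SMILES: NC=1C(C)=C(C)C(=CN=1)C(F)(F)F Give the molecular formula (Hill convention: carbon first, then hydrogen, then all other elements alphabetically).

Walk through each heavy atom and fill implicit hydrogens from standard valence (C 4, N 3, O 2, S 2, halogen 1):
  atom 1: N, bond orders sum to 1 (valence 3) → 2 H
  atom 2: C, bond orders sum to 4 (valence 4) → 0 H
  atom 3: C, bond orders sum to 4 (valence 4) → 0 H
  atom 4: C, bond orders sum to 1 (valence 4) → 3 H
  atom 5: C, bond orders sum to 4 (valence 4) → 0 H
  atom 6: C, bond orders sum to 1 (valence 4) → 3 H
  atom 7: C, bond orders sum to 4 (valence 4) → 0 H
  atom 8: C, bond orders sum to 3 (valence 4) → 1 H
  atom 9: N, bond orders sum to 3 (valence 3) → 0 H
  atom 10: C, bond orders sum to 4 (valence 4) → 0 H
  atom 11: F (halogen, monovalent) → 0 H
  atom 12: F (halogen, monovalent) → 0 H
  atom 13: F (halogen, monovalent) → 0 H
Totals → C:8, H:9, F:3, N:2.

C8H9F3N2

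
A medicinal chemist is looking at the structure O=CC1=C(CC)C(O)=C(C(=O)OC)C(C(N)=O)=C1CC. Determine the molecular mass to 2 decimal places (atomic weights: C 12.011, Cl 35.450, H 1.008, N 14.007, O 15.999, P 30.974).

First, the molecular formula is C14H17NO5 (counting implicit H from valence).
  C: 14 × 12.011 = 168.154
  H: 17 × 1.008 = 17.136
  N: 1 × 14.007 = 14.007
  O: 5 × 15.999 = 79.995
Sum: 14×12.011 + 17×1.008 + 1×14.007 + 5×15.999 = 279.292 → 279.29 g/mol.

279.29 g/mol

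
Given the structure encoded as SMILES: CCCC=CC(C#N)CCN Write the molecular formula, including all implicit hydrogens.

Walk through each heavy atom and fill implicit hydrogens from standard valence (C 4, N 3, O 2, S 2, halogen 1):
  atom 1: C, bond orders sum to 1 (valence 4) → 3 H
  atom 2: C, bond orders sum to 2 (valence 4) → 2 H
  atom 3: C, bond orders sum to 2 (valence 4) → 2 H
  atom 4: C, bond orders sum to 3 (valence 4) → 1 H
  atom 5: C, bond orders sum to 3 (valence 4) → 1 H
  atom 6: C, bond orders sum to 3 (valence 4) → 1 H
  atom 7: C, bond orders sum to 4 (valence 4) → 0 H
  atom 8: N, bond orders sum to 3 (valence 3) → 0 H
  atom 9: C, bond orders sum to 2 (valence 4) → 2 H
  atom 10: C, bond orders sum to 2 (valence 4) → 2 H
  atom 11: N, bond orders sum to 1 (valence 3) → 2 H
Totals → C:9, H:16, N:2.

C9H16N2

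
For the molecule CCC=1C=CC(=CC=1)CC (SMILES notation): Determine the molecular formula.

C10H14

Walk through each heavy atom and fill implicit hydrogens from standard valence (C 4, N 3, O 2, S 2, halogen 1):
  atom 1: C, bond orders sum to 1 (valence 4) → 3 H
  atom 2: C, bond orders sum to 2 (valence 4) → 2 H
  atom 3: C, bond orders sum to 4 (valence 4) → 0 H
  atom 4: C, bond orders sum to 3 (valence 4) → 1 H
  atom 5: C, bond orders sum to 3 (valence 4) → 1 H
  atom 6: C, bond orders sum to 4 (valence 4) → 0 H
  atom 7: C, bond orders sum to 3 (valence 4) → 1 H
  atom 8: C, bond orders sum to 3 (valence 4) → 1 H
  atom 9: C, bond orders sum to 2 (valence 4) → 2 H
  atom 10: C, bond orders sum to 1 (valence 4) → 3 H
Totals → C:10, H:14.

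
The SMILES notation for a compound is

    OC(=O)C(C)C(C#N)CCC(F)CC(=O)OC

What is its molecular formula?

C11H16FNO4

Walk through each heavy atom and fill implicit hydrogens from standard valence (C 4, N 3, O 2, S 2, halogen 1):
  atom 1: O, bond orders sum to 1 (valence 2) → 1 H
  atom 2: C, bond orders sum to 4 (valence 4) → 0 H
  atom 3: O, bond orders sum to 2 (valence 2) → 0 H
  atom 4: C, bond orders sum to 3 (valence 4) → 1 H
  atom 5: C, bond orders sum to 1 (valence 4) → 3 H
  atom 6: C, bond orders sum to 3 (valence 4) → 1 H
  atom 7: C, bond orders sum to 4 (valence 4) → 0 H
  atom 8: N, bond orders sum to 3 (valence 3) → 0 H
  atom 9: C, bond orders sum to 2 (valence 4) → 2 H
  atom 10: C, bond orders sum to 2 (valence 4) → 2 H
  atom 11: C, bond orders sum to 3 (valence 4) → 1 H
  atom 12: F (halogen, monovalent) → 0 H
  atom 13: C, bond orders sum to 2 (valence 4) → 2 H
  atom 14: C, bond orders sum to 4 (valence 4) → 0 H
  atom 15: O, bond orders sum to 2 (valence 2) → 0 H
  atom 16: O, bond orders sum to 2 (valence 2) → 0 H
  atom 17: C, bond orders sum to 1 (valence 4) → 3 H
Totals → C:11, H:16, F:1, N:1, O:4.
In Hill order: C11H16FNO4.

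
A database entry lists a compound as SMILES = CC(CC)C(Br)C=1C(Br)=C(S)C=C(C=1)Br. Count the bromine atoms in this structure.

Scan the SMILES for Br atoms (remember two-letter symbols like Cl and Br are single atoms).
Bromine count: 3.

3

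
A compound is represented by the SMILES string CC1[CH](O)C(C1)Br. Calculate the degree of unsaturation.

Molecular formula: C5H9BrO.
DoU = (2C + 2 + N − H − X) / 2, where X is the halogen count and O/S are ignored.
    = (2·5 + 2 + 0 − 9 − 1) / 2 = 2 / 2 = 1.

1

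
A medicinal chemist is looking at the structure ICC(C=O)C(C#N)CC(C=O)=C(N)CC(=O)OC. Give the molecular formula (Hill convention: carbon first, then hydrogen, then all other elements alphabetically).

Walk through each heavy atom and fill implicit hydrogens from standard valence (C 4, N 3, O 2, S 2, halogen 1):
  atom 1: I (halogen, monovalent) → 0 H
  atom 2: C, bond orders sum to 2 (valence 4) → 2 H
  atom 3: C, bond orders sum to 3 (valence 4) → 1 H
  atom 4: C, bond orders sum to 3 (valence 4) → 1 H
  atom 5: O, bond orders sum to 2 (valence 2) → 0 H
  atom 6: C, bond orders sum to 3 (valence 4) → 1 H
  atom 7: C, bond orders sum to 4 (valence 4) → 0 H
  atom 8: N, bond orders sum to 3 (valence 3) → 0 H
  atom 9: C, bond orders sum to 2 (valence 4) → 2 H
  atom 10: C, bond orders sum to 4 (valence 4) → 0 H
  atom 11: C, bond orders sum to 3 (valence 4) → 1 H
  atom 12: O, bond orders sum to 2 (valence 2) → 0 H
  atom 13: C, bond orders sum to 4 (valence 4) → 0 H
  atom 14: N, bond orders sum to 1 (valence 3) → 2 H
  atom 15: C, bond orders sum to 2 (valence 4) → 2 H
  atom 16: C, bond orders sum to 4 (valence 4) → 0 H
  atom 17: O, bond orders sum to 2 (valence 2) → 0 H
  atom 18: O, bond orders sum to 2 (valence 2) → 0 H
  atom 19: C, bond orders sum to 1 (valence 4) → 3 H
Totals → C:12, H:15, I:1, N:2, O:4.
In Hill order: C12H15IN2O4.

C12H15IN2O4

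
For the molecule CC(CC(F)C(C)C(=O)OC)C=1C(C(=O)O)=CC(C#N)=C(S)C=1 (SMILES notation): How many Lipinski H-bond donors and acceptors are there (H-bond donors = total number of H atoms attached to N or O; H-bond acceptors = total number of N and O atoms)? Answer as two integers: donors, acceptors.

1, 5

Donors: find every N or O and count the H atoms it carries.
  atom 9 (O): bond orders sum to 2 → 0 H
  atom 10 (O): bond orders sum to 2 → 0 H
  atom 15 (O): bond orders sum to 2 → 0 H
  atom 16 (O): bond orders sum to 1 → 1 H
  atom 20 (N): bond orders sum to 3 → 0 H
Lipinski HBD = 1.
Acceptors: N atoms = 1, O atoms = 4 → HBA = 5.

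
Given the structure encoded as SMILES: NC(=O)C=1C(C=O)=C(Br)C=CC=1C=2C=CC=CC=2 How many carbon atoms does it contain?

14

Count every carbon token in the SMILES (each C, including those in ring-closure positions and inside branches).
Carbon count: 14.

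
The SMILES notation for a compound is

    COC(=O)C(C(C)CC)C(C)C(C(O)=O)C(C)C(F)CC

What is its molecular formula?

Walk through each heavy atom and fill implicit hydrogens from standard valence (C 4, N 3, O 2, S 2, halogen 1):
  atom 1: C, bond orders sum to 1 (valence 4) → 3 H
  atom 2: O, bond orders sum to 2 (valence 2) → 0 H
  atom 3: C, bond orders sum to 4 (valence 4) → 0 H
  atom 4: O, bond orders sum to 2 (valence 2) → 0 H
  atom 5: C, bond orders sum to 3 (valence 4) → 1 H
  atom 6: C, bond orders sum to 3 (valence 4) → 1 H
  atom 7: C, bond orders sum to 1 (valence 4) → 3 H
  atom 8: C, bond orders sum to 2 (valence 4) → 2 H
  atom 9: C, bond orders sum to 1 (valence 4) → 3 H
  atom 10: C, bond orders sum to 3 (valence 4) → 1 H
  atom 11: C, bond orders sum to 1 (valence 4) → 3 H
  atom 12: C, bond orders sum to 3 (valence 4) → 1 H
  atom 13: C, bond orders sum to 4 (valence 4) → 0 H
  atom 14: O, bond orders sum to 1 (valence 2) → 1 H
  atom 15: O, bond orders sum to 2 (valence 2) → 0 H
  atom 16: C, bond orders sum to 3 (valence 4) → 1 H
  atom 17: C, bond orders sum to 1 (valence 4) → 3 H
  atom 18: C, bond orders sum to 3 (valence 4) → 1 H
  atom 19: F (halogen, monovalent) → 0 H
  atom 20: C, bond orders sum to 2 (valence 4) → 2 H
  atom 21: C, bond orders sum to 1 (valence 4) → 3 H
Totals → C:16, H:29, F:1, O:4.
In Hill order: C16H29FO4.

C16H29FO4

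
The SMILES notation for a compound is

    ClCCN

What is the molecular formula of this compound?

C2H6ClN

Walk through each heavy atom and fill implicit hydrogens from standard valence (C 4, N 3, O 2, S 2, halogen 1):
  atom 1: Cl (halogen, monovalent) → 0 H
  atom 2: C, bond orders sum to 2 (valence 4) → 2 H
  atom 3: C, bond orders sum to 2 (valence 4) → 2 H
  atom 4: N, bond orders sum to 1 (valence 3) → 2 H
Totals → C:2, H:6, Cl:1, N:1.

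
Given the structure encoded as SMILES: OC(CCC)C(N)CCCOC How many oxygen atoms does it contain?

Scan the SMILES for O atoms (remember two-letter symbols like Cl and Br are single atoms).
Oxygen count: 2.

2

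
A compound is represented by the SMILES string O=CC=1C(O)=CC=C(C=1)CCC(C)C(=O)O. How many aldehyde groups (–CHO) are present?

1

The aldehyde motif appears at heavy-atom position 2 in the SMILES.
Other groups present: 1 carboxylic acid, 1 hydroxyl.
Aldehyde count: 1.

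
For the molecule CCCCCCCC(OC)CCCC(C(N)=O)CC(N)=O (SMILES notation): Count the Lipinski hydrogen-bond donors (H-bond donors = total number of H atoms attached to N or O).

4

Donors: find every N or O and count the H atoms it carries.
  atom 9 (O): bond orders sum to 2 → 0 H
  atom 16 (N): bond orders sum to 1 → 2 H
  atom 17 (O): bond orders sum to 2 → 0 H
  atom 20 (N): bond orders sum to 1 → 2 H
  atom 21 (O): bond orders sum to 2 → 0 H
Lipinski HBD = 4.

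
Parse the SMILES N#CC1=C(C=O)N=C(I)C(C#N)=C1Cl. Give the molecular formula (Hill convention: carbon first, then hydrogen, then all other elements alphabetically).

C8HClIN3O

Walk through each heavy atom and fill implicit hydrogens from standard valence (C 4, N 3, O 2, S 2, halogen 1):
  atom 1: N, bond orders sum to 3 (valence 3) → 0 H
  atom 2: C, bond orders sum to 4 (valence 4) → 0 H
  atom 3: C, bond orders sum to 4 (valence 4) → 0 H
  atom 4: C, bond orders sum to 4 (valence 4) → 0 H
  atom 5: C, bond orders sum to 3 (valence 4) → 1 H
  atom 6: O, bond orders sum to 2 (valence 2) → 0 H
  atom 7: N, bond orders sum to 3 (valence 3) → 0 H
  atom 8: C, bond orders sum to 4 (valence 4) → 0 H
  atom 9: I (halogen, monovalent) → 0 H
  atom 10: C, bond orders sum to 4 (valence 4) → 0 H
  atom 11: C, bond orders sum to 4 (valence 4) → 0 H
  atom 12: N, bond orders sum to 3 (valence 3) → 0 H
  atom 13: C, bond orders sum to 4 (valence 4) → 0 H
  atom 14: Cl (halogen, monovalent) → 0 H
Totals → C:8, H:1, Cl:1, I:1, N:3, O:1.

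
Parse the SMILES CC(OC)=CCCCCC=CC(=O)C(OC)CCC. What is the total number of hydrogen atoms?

28

Walk through each heavy atom and fill implicit hydrogens from standard valence (C 4, N 3, O 2, S 2, halogen 1):
  atom 1: C, bond orders sum to 1 (valence 4) → 3 H
  atom 2: C, bond orders sum to 4 (valence 4) → 0 H
  atom 3: O, bond orders sum to 2 (valence 2) → 0 H
  atom 4: C, bond orders sum to 1 (valence 4) → 3 H
  atom 5: C, bond orders sum to 3 (valence 4) → 1 H
  atom 6: C, bond orders sum to 2 (valence 4) → 2 H
  atom 7: C, bond orders sum to 2 (valence 4) → 2 H
  atom 8: C, bond orders sum to 2 (valence 4) → 2 H
  atom 9: C, bond orders sum to 2 (valence 4) → 2 H
  atom 10: C, bond orders sum to 3 (valence 4) → 1 H
  atom 11: C, bond orders sum to 3 (valence 4) → 1 H
  atom 12: C, bond orders sum to 4 (valence 4) → 0 H
  atom 13: O, bond orders sum to 2 (valence 2) → 0 H
  atom 14: C, bond orders sum to 3 (valence 4) → 1 H
  atom 15: O, bond orders sum to 2 (valence 2) → 0 H
  atom 16: C, bond orders sum to 1 (valence 4) → 3 H
  atom 17: C, bond orders sum to 2 (valence 4) → 2 H
  atom 18: C, bond orders sum to 2 (valence 4) → 2 H
  atom 19: C, bond orders sum to 1 (valence 4) → 3 H
Total hydrogens: 28.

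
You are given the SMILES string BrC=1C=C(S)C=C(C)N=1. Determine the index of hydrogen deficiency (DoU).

Degree of unsaturation = (number of rings) + (number of π bonds).
Ring closures in the SMILES: 1.
π bonds: 3 double bonds (each 1 DoU) → 3 DoU from unsaturation.
Total DoU = 1 + 3 = 4.

4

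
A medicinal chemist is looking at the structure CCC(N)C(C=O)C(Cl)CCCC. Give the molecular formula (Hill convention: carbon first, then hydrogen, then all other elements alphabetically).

Walk through each heavy atom and fill implicit hydrogens from standard valence (C 4, N 3, O 2, S 2, halogen 1):
  atom 1: C, bond orders sum to 1 (valence 4) → 3 H
  atom 2: C, bond orders sum to 2 (valence 4) → 2 H
  atom 3: C, bond orders sum to 3 (valence 4) → 1 H
  atom 4: N, bond orders sum to 1 (valence 3) → 2 H
  atom 5: C, bond orders sum to 3 (valence 4) → 1 H
  atom 6: C, bond orders sum to 3 (valence 4) → 1 H
  atom 7: O, bond orders sum to 2 (valence 2) → 0 H
  atom 8: C, bond orders sum to 3 (valence 4) → 1 H
  atom 9: Cl (halogen, monovalent) → 0 H
  atom 10: C, bond orders sum to 2 (valence 4) → 2 H
  atom 11: C, bond orders sum to 2 (valence 4) → 2 H
  atom 12: C, bond orders sum to 2 (valence 4) → 2 H
  atom 13: C, bond orders sum to 1 (valence 4) → 3 H
Totals → C:10, H:20, Cl:1, N:1, O:1.
In Hill order: C10H20ClNO.

C10H20ClNO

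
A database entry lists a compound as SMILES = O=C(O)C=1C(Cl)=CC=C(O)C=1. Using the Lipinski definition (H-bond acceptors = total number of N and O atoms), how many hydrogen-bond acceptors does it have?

3

N atoms: 0; O atoms: 3.
Lipinski HBA = 0 + 3 = 3.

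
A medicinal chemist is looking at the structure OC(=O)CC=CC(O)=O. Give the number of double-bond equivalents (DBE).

3

Degree of unsaturation = (number of rings) + (number of π bonds).
Ring closures in the SMILES: 0.
π bonds: 3 double bonds (each 1 DoU) → 3 DoU from unsaturation.
Total DoU = 0 + 3 = 3.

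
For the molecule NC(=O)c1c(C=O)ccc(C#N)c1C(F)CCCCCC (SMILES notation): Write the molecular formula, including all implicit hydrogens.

C16H19FN2O2

Walk through each heavy atom and fill implicit hydrogens from standard valence (C 4, N 3, O 2, S 2, halogen 1); for lowercase aromatic atoms, an aromatic c carries 1 H when it has two neighbours and 0 H with three, and aromatic n carries 0 H:
  atom 1: N, bond orders sum to 1 (valence 3) → 2 H
  atom 2: C, bond orders sum to 4 (valence 4) → 0 H
  atom 3: O, bond orders sum to 2 (valence 2) → 0 H
  atom 4: aromatic c, 3 neighbours → 0 H
  atom 5: aromatic c, 3 neighbours → 0 H
  atom 6: C, bond orders sum to 3 (valence 4) → 1 H
  atom 7: O, bond orders sum to 2 (valence 2) → 0 H
  atom 8: aromatic c, 2 neighbours → 1 H
  atom 9: aromatic c, 2 neighbours → 1 H
  atom 10: aromatic c, 3 neighbours → 0 H
  atom 11: C, bond orders sum to 4 (valence 4) → 0 H
  atom 12: N, bond orders sum to 3 (valence 3) → 0 H
  atom 13: aromatic c, 3 neighbours → 0 H
  atom 14: C, bond orders sum to 3 (valence 4) → 1 H
  atom 15: F (halogen, monovalent) → 0 H
  atom 16: C, bond orders sum to 2 (valence 4) → 2 H
  atom 17: C, bond orders sum to 2 (valence 4) → 2 H
  atom 18: C, bond orders sum to 2 (valence 4) → 2 H
  atom 19: C, bond orders sum to 2 (valence 4) → 2 H
  atom 20: C, bond orders sum to 2 (valence 4) → 2 H
  atom 21: C, bond orders sum to 1 (valence 4) → 3 H
Totals → C:16, H:19, F:1, N:2, O:2.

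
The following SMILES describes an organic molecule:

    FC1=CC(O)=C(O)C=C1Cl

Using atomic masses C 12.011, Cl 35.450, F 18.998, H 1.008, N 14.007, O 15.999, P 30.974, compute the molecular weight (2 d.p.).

162.54 g/mol

First, the molecular formula is C6H4ClFO2 (counting implicit H from valence).
  C: 6 × 12.011 = 72.066
  Cl: 1 × 35.450 = 35.450
  F: 1 × 18.998 = 18.998
  H: 4 × 1.008 = 4.032
  O: 2 × 15.999 = 31.998
Sum: 6×12.011 + 1×35.450 + 1×18.998 + 4×1.008 + 2×15.999 = 162.544 → 162.54 g/mol.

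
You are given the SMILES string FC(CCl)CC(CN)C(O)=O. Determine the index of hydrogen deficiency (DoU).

1

Degree of unsaturation = (number of rings) + (number of π bonds).
Ring closures in the SMILES: 0.
π bonds: 1 double bond (each 1 DoU) → 1 DoU from unsaturation.
Total DoU = 0 + 1 = 1.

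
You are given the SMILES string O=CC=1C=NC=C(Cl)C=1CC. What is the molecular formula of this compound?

Walk through each heavy atom and fill implicit hydrogens from standard valence (C 4, N 3, O 2, S 2, halogen 1):
  atom 1: O, bond orders sum to 2 (valence 2) → 0 H
  atom 2: C, bond orders sum to 3 (valence 4) → 1 H
  atom 3: C, bond orders sum to 4 (valence 4) → 0 H
  atom 4: C, bond orders sum to 3 (valence 4) → 1 H
  atom 5: N, bond orders sum to 3 (valence 3) → 0 H
  atom 6: C, bond orders sum to 3 (valence 4) → 1 H
  atom 7: C, bond orders sum to 4 (valence 4) → 0 H
  atom 8: Cl (halogen, monovalent) → 0 H
  atom 9: C, bond orders sum to 4 (valence 4) → 0 H
  atom 10: C, bond orders sum to 2 (valence 4) → 2 H
  atom 11: C, bond orders sum to 1 (valence 4) → 3 H
Totals → C:8, H:8, Cl:1, N:1, O:1.
In Hill order: C8H8ClNO.

C8H8ClNO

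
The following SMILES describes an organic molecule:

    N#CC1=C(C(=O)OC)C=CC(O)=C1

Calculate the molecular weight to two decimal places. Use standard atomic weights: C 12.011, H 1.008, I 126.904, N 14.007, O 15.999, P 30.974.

First, the molecular formula is C9H7NO3 (counting implicit H from valence).
  C: 9 × 12.011 = 108.099
  H: 7 × 1.008 = 7.056
  N: 1 × 14.007 = 14.007
  O: 3 × 15.999 = 47.997
Sum: 9×12.011 + 7×1.008 + 1×14.007 + 3×15.999 = 177.159 → 177.16 g/mol.

177.16 g/mol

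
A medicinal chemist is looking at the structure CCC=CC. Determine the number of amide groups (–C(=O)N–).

Scan the SMILES for the amide motif — none present.
Groups that are present: 1 alkene.

0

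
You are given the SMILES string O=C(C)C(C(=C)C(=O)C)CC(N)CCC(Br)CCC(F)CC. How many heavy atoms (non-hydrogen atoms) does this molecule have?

22

Every atom symbol written in the SMILES (organic subset) is one heavy atom; implicit H are not written.
Heavy atoms by element → Br:1, C:17, F:1, N:1, O:2.
Total: 22.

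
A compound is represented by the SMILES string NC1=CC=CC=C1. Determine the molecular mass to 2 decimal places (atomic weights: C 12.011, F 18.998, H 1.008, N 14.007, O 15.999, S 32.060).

First, the molecular formula is C6H7N (counting implicit H from valence).
  C: 6 × 12.011 = 72.066
  H: 7 × 1.008 = 7.056
  N: 1 × 14.007 = 14.007
Sum: 6×12.011 + 7×1.008 + 1×14.007 = 93.129 → 93.13 g/mol.

93.13 g/mol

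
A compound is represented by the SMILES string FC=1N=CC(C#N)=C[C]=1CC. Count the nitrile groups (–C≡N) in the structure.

The nitrile motif appears at heavy-atom position 6 in the SMILES.
Nitrile count: 1.

1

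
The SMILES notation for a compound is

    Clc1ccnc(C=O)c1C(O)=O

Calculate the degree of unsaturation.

6

Molecular formula: C7H4ClNO3.
DoU = (2C + 2 + N − H − X) / 2, where X is the halogen count and O/S are ignored.
    = (2·7 + 2 + 1 − 4 − 1) / 2 = 12 / 2 = 6.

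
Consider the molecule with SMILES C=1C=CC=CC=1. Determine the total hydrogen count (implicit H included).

6

Walk through each heavy atom and fill implicit hydrogens from standard valence (C 4, N 3, O 2, S 2, halogen 1):
  atom 1: C, bond orders sum to 3 (valence 4) → 1 H
  atom 2: C, bond orders sum to 3 (valence 4) → 1 H
  atom 3: C, bond orders sum to 3 (valence 4) → 1 H
  atom 4: C, bond orders sum to 3 (valence 4) → 1 H
  atom 5: C, bond orders sum to 3 (valence 4) → 1 H
  atom 6: C, bond orders sum to 3 (valence 4) → 1 H
Total hydrogens: 6.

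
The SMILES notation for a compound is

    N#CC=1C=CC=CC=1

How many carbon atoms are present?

7

Count every carbon token in the SMILES (each C, including those in ring-closure positions and inside branches).
Carbon count: 7.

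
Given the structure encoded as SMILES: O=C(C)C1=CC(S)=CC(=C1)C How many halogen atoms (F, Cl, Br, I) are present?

0

Scan the SMILES for the halogen motif — none present.
Groups that are present: 1 ketone, 1 thiol.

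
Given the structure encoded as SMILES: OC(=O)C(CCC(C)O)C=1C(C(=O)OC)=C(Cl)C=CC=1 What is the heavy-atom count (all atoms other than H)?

Every atom symbol written in the SMILES (organic subset) is one heavy atom; implicit H are not written.
Heavy atoms by element → C:14, Cl:1, O:5.
Total: 20.

20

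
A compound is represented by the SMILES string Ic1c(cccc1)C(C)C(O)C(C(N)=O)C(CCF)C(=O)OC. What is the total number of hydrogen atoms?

Walk through each heavy atom and fill implicit hydrogens from standard valence (C 4, N 3, O 2, S 2, halogen 1); for lowercase aromatic atoms, an aromatic c carries 1 H when it has two neighbours and 0 H with three, and aromatic n carries 0 H:
  atom 1: I (halogen, monovalent) → 0 H
  atom 2: aromatic c, 3 neighbours → 0 H
  atom 3: aromatic c, 3 neighbours → 0 H
  atom 4: aromatic c, 2 neighbours → 1 H
  atom 5: aromatic c, 2 neighbours → 1 H
  atom 6: aromatic c, 2 neighbours → 1 H
  atom 7: aromatic c, 2 neighbours → 1 H
  atom 8: C, bond orders sum to 3 (valence 4) → 1 H
  atom 9: C, bond orders sum to 1 (valence 4) → 3 H
  atom 10: C, bond orders sum to 3 (valence 4) → 1 H
  atom 11: O, bond orders sum to 1 (valence 2) → 1 H
  atom 12: C, bond orders sum to 3 (valence 4) → 1 H
  atom 13: C, bond orders sum to 4 (valence 4) → 0 H
  atom 14: N, bond orders sum to 1 (valence 3) → 2 H
  atom 15: O, bond orders sum to 2 (valence 2) → 0 H
  atom 16: C, bond orders sum to 3 (valence 4) → 1 H
  atom 17: C, bond orders sum to 2 (valence 4) → 2 H
  atom 18: C, bond orders sum to 2 (valence 4) → 2 H
  atom 19: F (halogen, monovalent) → 0 H
  atom 20: C, bond orders sum to 4 (valence 4) → 0 H
  atom 21: O, bond orders sum to 2 (valence 2) → 0 H
  atom 22: O, bond orders sum to 2 (valence 2) → 0 H
  atom 23: C, bond orders sum to 1 (valence 4) → 3 H
Total hydrogens: 21.

21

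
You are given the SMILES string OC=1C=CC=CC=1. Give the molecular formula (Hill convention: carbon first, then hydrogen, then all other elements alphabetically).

Walk through each heavy atom and fill implicit hydrogens from standard valence (C 4, N 3, O 2, S 2, halogen 1):
  atom 1: O, bond orders sum to 1 (valence 2) → 1 H
  atom 2: C, bond orders sum to 4 (valence 4) → 0 H
  atom 3: C, bond orders sum to 3 (valence 4) → 1 H
  atom 4: C, bond orders sum to 3 (valence 4) → 1 H
  atom 5: C, bond orders sum to 3 (valence 4) → 1 H
  atom 6: C, bond orders sum to 3 (valence 4) → 1 H
  atom 7: C, bond orders sum to 3 (valence 4) → 1 H
Totals → C:6, H:6, O:1.

C6H6O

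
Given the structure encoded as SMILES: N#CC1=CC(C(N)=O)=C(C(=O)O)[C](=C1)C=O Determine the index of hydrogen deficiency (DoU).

Molecular formula: C10H6N2O4.
DoU = (2C + 2 + N − H − X) / 2, where X is the halogen count and O/S are ignored.
    = (2·10 + 2 + 2 − 6 − 0) / 2 = 18 / 2 = 9.

9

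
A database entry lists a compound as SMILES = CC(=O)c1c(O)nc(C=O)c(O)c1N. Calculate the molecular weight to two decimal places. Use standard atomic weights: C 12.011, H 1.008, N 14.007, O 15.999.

First, the molecular formula is C8H8N2O4 (counting implicit H from valence).
  C: 8 × 12.011 = 96.088
  H: 8 × 1.008 = 8.064
  N: 2 × 14.007 = 28.014
  O: 4 × 15.999 = 63.996
Sum: 8×12.011 + 8×1.008 + 2×14.007 + 4×15.999 = 196.162 → 196.16 g/mol.

196.16 g/mol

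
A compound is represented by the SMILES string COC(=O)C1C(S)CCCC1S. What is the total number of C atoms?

8

Count every carbon token in the SMILES (each C, including those in ring-closure positions and inside branches).
Carbon count: 8.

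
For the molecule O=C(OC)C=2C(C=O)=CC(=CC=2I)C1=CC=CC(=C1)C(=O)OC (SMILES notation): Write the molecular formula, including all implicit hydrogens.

C17H13IO5

Walk through each heavy atom and fill implicit hydrogens from standard valence (C 4, N 3, O 2, S 2, halogen 1):
  atom 1: O, bond orders sum to 2 (valence 2) → 0 H
  atom 2: C, bond orders sum to 4 (valence 4) → 0 H
  atom 3: O, bond orders sum to 2 (valence 2) → 0 H
  atom 4: C, bond orders sum to 1 (valence 4) → 3 H
  atom 5: C, bond orders sum to 4 (valence 4) → 0 H
  atom 6: C, bond orders sum to 4 (valence 4) → 0 H
  atom 7: C, bond orders sum to 3 (valence 4) → 1 H
  atom 8: O, bond orders sum to 2 (valence 2) → 0 H
  atom 9: C, bond orders sum to 3 (valence 4) → 1 H
  atom 10: C, bond orders sum to 4 (valence 4) → 0 H
  atom 11: C, bond orders sum to 3 (valence 4) → 1 H
  atom 12: C, bond orders sum to 4 (valence 4) → 0 H
  atom 13: I (halogen, monovalent) → 0 H
  atom 14: C, bond orders sum to 4 (valence 4) → 0 H
  atom 15: C, bond orders sum to 3 (valence 4) → 1 H
  atom 16: C, bond orders sum to 3 (valence 4) → 1 H
  atom 17: C, bond orders sum to 3 (valence 4) → 1 H
  atom 18: C, bond orders sum to 4 (valence 4) → 0 H
  atom 19: C, bond orders sum to 3 (valence 4) → 1 H
  atom 20: C, bond orders sum to 4 (valence 4) → 0 H
  atom 21: O, bond orders sum to 2 (valence 2) → 0 H
  atom 22: O, bond orders sum to 2 (valence 2) → 0 H
  atom 23: C, bond orders sum to 1 (valence 4) → 3 H
Totals → C:17, H:13, I:1, O:5.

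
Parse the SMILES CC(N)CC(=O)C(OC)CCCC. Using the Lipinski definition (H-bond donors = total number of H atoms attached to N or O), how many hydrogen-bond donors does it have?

2

Donors: find every N or O and count the H atoms it carries.
  atom 3 (N): bond orders sum to 1 → 2 H
  atom 6 (O): bond orders sum to 2 → 0 H
  atom 8 (O): bond orders sum to 2 → 0 H
Lipinski HBD = 2.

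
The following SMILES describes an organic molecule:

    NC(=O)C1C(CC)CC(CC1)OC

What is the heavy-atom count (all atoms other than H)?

Every atom symbol written in the SMILES (organic subset) is one heavy atom; implicit H are not written.
Heavy atoms by element → C:10, N:1, O:2.
Total: 13.

13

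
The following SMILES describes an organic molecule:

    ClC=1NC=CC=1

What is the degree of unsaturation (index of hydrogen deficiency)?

Molecular formula: C4H4ClN.
DoU = (2C + 2 + N − H − X) / 2, where X is the halogen count and O/S are ignored.
    = (2·4 + 2 + 1 − 4 − 1) / 2 = 6 / 2 = 3.

3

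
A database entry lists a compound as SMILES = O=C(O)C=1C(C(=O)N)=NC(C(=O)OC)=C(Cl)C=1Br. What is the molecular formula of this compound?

Walk through each heavy atom and fill implicit hydrogens from standard valence (C 4, N 3, O 2, S 2, halogen 1):
  atom 1: O, bond orders sum to 2 (valence 2) → 0 H
  atom 2: C, bond orders sum to 4 (valence 4) → 0 H
  atom 3: O, bond orders sum to 1 (valence 2) → 1 H
  atom 4: C, bond orders sum to 4 (valence 4) → 0 H
  atom 5: C, bond orders sum to 4 (valence 4) → 0 H
  atom 6: C, bond orders sum to 4 (valence 4) → 0 H
  atom 7: O, bond orders sum to 2 (valence 2) → 0 H
  atom 8: N, bond orders sum to 1 (valence 3) → 2 H
  atom 9: N, bond orders sum to 3 (valence 3) → 0 H
  atom 10: C, bond orders sum to 4 (valence 4) → 0 H
  atom 11: C, bond orders sum to 4 (valence 4) → 0 H
  atom 12: O, bond orders sum to 2 (valence 2) → 0 H
  atom 13: O, bond orders sum to 2 (valence 2) → 0 H
  atom 14: C, bond orders sum to 1 (valence 4) → 3 H
  atom 15: C, bond orders sum to 4 (valence 4) → 0 H
  atom 16: Cl (halogen, monovalent) → 0 H
  atom 17: C, bond orders sum to 4 (valence 4) → 0 H
  atom 18: Br (halogen, monovalent) → 0 H
Totals → C:9, H:6, Br:1, Cl:1, N:2, O:5.
In Hill order: C9H6BrClN2O5.

C9H6BrClN2O5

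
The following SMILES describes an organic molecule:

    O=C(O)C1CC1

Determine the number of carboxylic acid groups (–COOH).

The carboxylic acid motif appears at heavy-atom position 2 in the SMILES.
Carboxylic acid count: 1.

1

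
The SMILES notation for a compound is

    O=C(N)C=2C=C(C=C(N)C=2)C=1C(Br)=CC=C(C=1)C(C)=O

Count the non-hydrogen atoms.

20

Every atom symbol written in the SMILES (organic subset) is one heavy atom; implicit H are not written.
Heavy atoms by element → Br:1, C:15, N:2, O:2.
Total: 20.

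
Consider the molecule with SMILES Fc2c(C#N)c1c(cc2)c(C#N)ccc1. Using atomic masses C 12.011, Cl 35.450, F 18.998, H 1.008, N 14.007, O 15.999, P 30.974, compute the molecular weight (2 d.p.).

First, the molecular formula is C12H5FN2 (counting implicit H from valence).
  C: 12 × 12.011 = 144.132
  F: 1 × 18.998 = 18.998
  H: 5 × 1.008 = 5.040
  N: 2 × 14.007 = 28.014
Sum: 12×12.011 + 1×18.998 + 5×1.008 + 2×14.007 = 196.184 → 196.18 g/mol.

196.18 g/mol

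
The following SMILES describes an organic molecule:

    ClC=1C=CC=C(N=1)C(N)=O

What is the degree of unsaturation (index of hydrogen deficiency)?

5

Degree of unsaturation = (number of rings) + (number of π bonds).
Ring closures in the SMILES: 1.
π bonds: 4 double bonds (each 1 DoU) → 4 DoU from unsaturation.
Total DoU = 1 + 4 = 5.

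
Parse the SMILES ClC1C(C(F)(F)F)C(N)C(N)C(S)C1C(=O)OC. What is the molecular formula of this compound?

Walk through each heavy atom and fill implicit hydrogens from standard valence (C 4, N 3, O 2, S 2, halogen 1):
  atom 1: Cl (halogen, monovalent) → 0 H
  atom 2: C, bond orders sum to 3 (valence 4) → 1 H
  atom 3: C, bond orders sum to 3 (valence 4) → 1 H
  atom 4: C, bond orders sum to 4 (valence 4) → 0 H
  atom 5: F (halogen, monovalent) → 0 H
  atom 6: F (halogen, monovalent) → 0 H
  atom 7: F (halogen, monovalent) → 0 H
  atom 8: C, bond orders sum to 3 (valence 4) → 1 H
  atom 9: N, bond orders sum to 1 (valence 3) → 2 H
  atom 10: C, bond orders sum to 3 (valence 4) → 1 H
  atom 11: N, bond orders sum to 1 (valence 3) → 2 H
  atom 12: C, bond orders sum to 3 (valence 4) → 1 H
  atom 13: S, bond orders sum to 1 (valence 2) → 1 H
  atom 14: C, bond orders sum to 3 (valence 4) → 1 H
  atom 15: C, bond orders sum to 4 (valence 4) → 0 H
  atom 16: O, bond orders sum to 2 (valence 2) → 0 H
  atom 17: O, bond orders sum to 2 (valence 2) → 0 H
  atom 18: C, bond orders sum to 1 (valence 4) → 3 H
Totals → C:9, H:14, Cl:1, F:3, N:2, O:2, S:1.

C9H14ClF3N2O2S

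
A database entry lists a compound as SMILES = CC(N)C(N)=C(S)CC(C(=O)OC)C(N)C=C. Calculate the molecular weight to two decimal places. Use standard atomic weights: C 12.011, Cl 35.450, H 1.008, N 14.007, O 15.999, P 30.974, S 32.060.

259.37 g/mol

First, the molecular formula is C11H21N3O2S (counting implicit H from valence).
  C: 11 × 12.011 = 132.121
  H: 21 × 1.008 = 21.168
  N: 3 × 14.007 = 42.021
  O: 2 × 15.999 = 31.998
  S: 1 × 32.060 = 32.060
Sum: 11×12.011 + 21×1.008 + 3×14.007 + 2×15.999 + 1×32.060 = 259.368 → 259.37 g/mol.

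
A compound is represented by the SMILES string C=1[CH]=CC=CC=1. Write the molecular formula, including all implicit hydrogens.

Walk through each heavy atom and fill implicit hydrogens from standard valence (C 4, N 3, O 2, S 2, halogen 1):
  atom 1: C, bond orders sum to 3 (valence 4) → 1 H
  atom 2: C with explicit H count 1
  atom 3: C, bond orders sum to 3 (valence 4) → 1 H
  atom 4: C, bond orders sum to 3 (valence 4) → 1 H
  atom 5: C, bond orders sum to 3 (valence 4) → 1 H
  atom 6: C, bond orders sum to 3 (valence 4) → 1 H
Totals → C:6, H:6.
In Hill order: C6H6.

C6H6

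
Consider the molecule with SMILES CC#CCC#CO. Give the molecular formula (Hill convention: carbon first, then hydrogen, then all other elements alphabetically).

C6H6O

Walk through each heavy atom and fill implicit hydrogens from standard valence (C 4, N 3, O 2, S 2, halogen 1):
  atom 1: C, bond orders sum to 1 (valence 4) → 3 H
  atom 2: C, bond orders sum to 4 (valence 4) → 0 H
  atom 3: C, bond orders sum to 4 (valence 4) → 0 H
  atom 4: C, bond orders sum to 2 (valence 4) → 2 H
  atom 5: C, bond orders sum to 4 (valence 4) → 0 H
  atom 6: C, bond orders sum to 4 (valence 4) → 0 H
  atom 7: O, bond orders sum to 1 (valence 2) → 1 H
Totals → C:6, H:6, O:1.
In Hill order: C6H6O.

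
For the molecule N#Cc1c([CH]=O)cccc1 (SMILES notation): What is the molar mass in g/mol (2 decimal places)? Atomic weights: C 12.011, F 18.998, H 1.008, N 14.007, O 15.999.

First, the molecular formula is C8H5NO (counting implicit H from valence).
  C: 8 × 12.011 = 96.088
  H: 5 × 1.008 = 5.040
  N: 1 × 14.007 = 14.007
  O: 1 × 15.999 = 15.999
Sum: 8×12.011 + 5×1.008 + 1×14.007 + 1×15.999 = 131.134 → 131.13 g/mol.

131.13 g/mol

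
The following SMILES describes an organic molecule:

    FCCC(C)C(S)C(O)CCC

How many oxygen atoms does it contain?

Scan the SMILES for O atoms (remember two-letter symbols like Cl and Br are single atoms).
Oxygen count: 1.

1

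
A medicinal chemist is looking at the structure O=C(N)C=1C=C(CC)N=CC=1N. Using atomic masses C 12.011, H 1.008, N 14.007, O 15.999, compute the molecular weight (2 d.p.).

First, the molecular formula is C8H11N3O (counting implicit H from valence).
  C: 8 × 12.011 = 96.088
  H: 11 × 1.008 = 11.088
  N: 3 × 14.007 = 42.021
  O: 1 × 15.999 = 15.999
Sum: 8×12.011 + 11×1.008 + 3×14.007 + 1×15.999 = 165.196 → 165.20 g/mol.

165.20 g/mol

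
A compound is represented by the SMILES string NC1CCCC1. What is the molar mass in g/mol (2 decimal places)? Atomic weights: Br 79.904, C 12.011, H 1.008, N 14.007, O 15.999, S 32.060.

First, the molecular formula is C5H11N (counting implicit H from valence).
  C: 5 × 12.011 = 60.055
  H: 11 × 1.008 = 11.088
  N: 1 × 14.007 = 14.007
Sum: 5×12.011 + 11×1.008 + 1×14.007 = 85.150 → 85.15 g/mol.

85.15 g/mol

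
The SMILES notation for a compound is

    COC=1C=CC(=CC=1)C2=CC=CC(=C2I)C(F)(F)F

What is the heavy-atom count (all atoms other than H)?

19

Every atom symbol written in the SMILES (organic subset) is one heavy atom; implicit H are not written.
Heavy atoms by element → C:14, F:3, I:1, O:1.
Total: 19.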